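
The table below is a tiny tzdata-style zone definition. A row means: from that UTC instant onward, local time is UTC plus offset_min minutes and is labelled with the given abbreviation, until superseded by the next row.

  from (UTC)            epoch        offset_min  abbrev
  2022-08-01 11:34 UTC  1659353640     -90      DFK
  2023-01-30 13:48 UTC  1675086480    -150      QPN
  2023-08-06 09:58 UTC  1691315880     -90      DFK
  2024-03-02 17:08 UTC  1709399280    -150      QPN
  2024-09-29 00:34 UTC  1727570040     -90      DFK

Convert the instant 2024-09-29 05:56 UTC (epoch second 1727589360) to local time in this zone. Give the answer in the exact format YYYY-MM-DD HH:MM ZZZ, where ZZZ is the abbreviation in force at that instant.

Query: 2024-09-29 05:56 UTC
Rule 5/5 (DFK, -01:30): 2024-09-29 00:34 UTC ≤ query < +∞
5·60 + 56 - 90 = 266 min
266 = 0·1440 + 266; 266 = 4·60 + 26 → 04:26, same day
→ 2024-09-29 04:26 DFK

2024-09-29 04:26 DFK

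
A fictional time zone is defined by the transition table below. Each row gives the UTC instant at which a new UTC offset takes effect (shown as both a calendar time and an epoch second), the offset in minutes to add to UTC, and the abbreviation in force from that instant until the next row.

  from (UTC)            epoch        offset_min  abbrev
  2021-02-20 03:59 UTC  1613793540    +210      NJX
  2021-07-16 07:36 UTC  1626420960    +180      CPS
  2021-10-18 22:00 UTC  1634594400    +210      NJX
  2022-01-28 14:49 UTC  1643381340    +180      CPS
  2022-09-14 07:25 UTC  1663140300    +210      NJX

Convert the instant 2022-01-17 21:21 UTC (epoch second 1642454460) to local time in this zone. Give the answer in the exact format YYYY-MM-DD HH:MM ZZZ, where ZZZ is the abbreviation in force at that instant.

Query: 2022-01-17 21:21 UTC
Rule 3/5 (NJX, +03:30): 2021-10-18 22:00 UTC ≤ query < 2022-01-28 14:49 UTC
21·60 + 21 + 210 = 1491 min
1491 = 1·1440 + 51; 51 = 0·60 + 51 → 00:51, 2022-01-17 + 1 day = 2022-01-18
→ 2022-01-18 00:51 NJX

2022-01-18 00:51 NJX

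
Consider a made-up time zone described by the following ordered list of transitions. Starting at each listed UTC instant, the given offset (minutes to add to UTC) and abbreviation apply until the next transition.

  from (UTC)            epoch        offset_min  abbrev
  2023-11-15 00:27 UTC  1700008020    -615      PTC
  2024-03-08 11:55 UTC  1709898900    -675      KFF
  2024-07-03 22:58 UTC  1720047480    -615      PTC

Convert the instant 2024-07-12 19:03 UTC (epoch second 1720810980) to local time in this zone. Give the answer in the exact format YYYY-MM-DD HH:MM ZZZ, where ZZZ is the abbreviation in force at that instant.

2024-07-12 08:48 PTC

Query: 2024-07-12 19:03 UTC
Rule 3/3 (PTC, -10:15): 2024-07-03 22:58 UTC ≤ query < +∞
19·60 + 3 - 615 = 528 min
528 = 0·1440 + 528; 528 = 8·60 + 48 → 08:48, same day
→ 2024-07-12 08:48 PTC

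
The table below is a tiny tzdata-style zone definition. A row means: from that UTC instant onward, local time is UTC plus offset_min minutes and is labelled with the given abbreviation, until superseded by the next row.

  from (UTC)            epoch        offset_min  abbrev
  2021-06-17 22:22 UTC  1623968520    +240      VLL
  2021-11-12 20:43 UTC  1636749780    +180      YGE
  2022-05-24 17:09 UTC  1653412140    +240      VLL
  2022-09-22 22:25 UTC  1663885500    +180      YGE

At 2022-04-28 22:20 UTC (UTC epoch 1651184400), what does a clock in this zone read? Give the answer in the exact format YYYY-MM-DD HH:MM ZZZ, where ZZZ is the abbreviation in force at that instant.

2022-04-29 01:20 YGE

Query: 2022-04-28 22:20 UTC
Rule 2/4 (YGE, +03:00): 2021-11-12 20:43 UTC ≤ query < 2022-05-24 17:09 UTC
22·60 + 20 + 180 = 1520 min
1520 = 1·1440 + 80; 80 = 1·60 + 20 → 01:20, 2022-04-28 + 1 day = 2022-04-29
→ 2022-04-29 01:20 YGE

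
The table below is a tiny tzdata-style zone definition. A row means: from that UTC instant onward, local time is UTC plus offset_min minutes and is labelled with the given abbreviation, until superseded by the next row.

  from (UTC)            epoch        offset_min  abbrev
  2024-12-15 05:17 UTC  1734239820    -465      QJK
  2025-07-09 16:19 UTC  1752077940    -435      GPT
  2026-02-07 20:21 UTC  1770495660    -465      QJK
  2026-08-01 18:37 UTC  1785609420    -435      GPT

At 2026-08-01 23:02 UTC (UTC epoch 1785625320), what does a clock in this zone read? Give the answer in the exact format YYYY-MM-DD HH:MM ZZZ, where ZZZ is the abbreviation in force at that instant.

Query: 2026-08-01 23:02 UTC
Rule 4/4 (GPT, -07:15): 2026-08-01 18:37 UTC ≤ query < +∞
23·60 + 2 - 435 = 947 min
947 = 0·1440 + 947; 947 = 15·60 + 47 → 15:47, same day
→ 2026-08-01 15:47 GPT

2026-08-01 15:47 GPT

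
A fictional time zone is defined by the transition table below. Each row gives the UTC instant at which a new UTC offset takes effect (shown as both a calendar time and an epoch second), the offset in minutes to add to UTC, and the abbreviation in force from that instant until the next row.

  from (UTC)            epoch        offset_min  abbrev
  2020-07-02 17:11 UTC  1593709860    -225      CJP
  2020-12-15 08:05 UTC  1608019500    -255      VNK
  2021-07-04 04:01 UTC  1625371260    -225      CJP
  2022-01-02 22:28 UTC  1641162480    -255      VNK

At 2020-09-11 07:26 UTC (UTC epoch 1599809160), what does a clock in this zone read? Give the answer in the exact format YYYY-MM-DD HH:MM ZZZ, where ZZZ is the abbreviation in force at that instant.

2020-09-11 03:41 CJP

Query: 2020-09-11 07:26 UTC
Rule 1/4 (CJP, -03:45): 2020-07-02 17:11 UTC ≤ query < 2020-12-15 08:05 UTC
7·60 + 26 - 225 = 221 min
221 = 0·1440 + 221; 221 = 3·60 + 41 → 03:41, same day
→ 2020-09-11 03:41 CJP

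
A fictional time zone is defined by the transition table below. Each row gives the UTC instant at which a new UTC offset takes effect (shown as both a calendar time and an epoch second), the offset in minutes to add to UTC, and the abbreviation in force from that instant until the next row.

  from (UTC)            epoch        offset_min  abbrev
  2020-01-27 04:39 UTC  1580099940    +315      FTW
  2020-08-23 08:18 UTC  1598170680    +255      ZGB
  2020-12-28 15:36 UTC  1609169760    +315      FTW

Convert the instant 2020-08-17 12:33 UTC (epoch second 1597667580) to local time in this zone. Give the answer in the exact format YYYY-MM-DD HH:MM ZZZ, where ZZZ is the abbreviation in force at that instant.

2020-08-17 17:48 FTW

Query: 2020-08-17 12:33 UTC
Rule 1/3 (FTW, +05:15): 2020-01-27 04:39 UTC ≤ query < 2020-08-23 08:18 UTC
12·60 + 33 + 315 = 1068 min
1068 = 0·1440 + 1068; 1068 = 17·60 + 48 → 17:48, same day
→ 2020-08-17 17:48 FTW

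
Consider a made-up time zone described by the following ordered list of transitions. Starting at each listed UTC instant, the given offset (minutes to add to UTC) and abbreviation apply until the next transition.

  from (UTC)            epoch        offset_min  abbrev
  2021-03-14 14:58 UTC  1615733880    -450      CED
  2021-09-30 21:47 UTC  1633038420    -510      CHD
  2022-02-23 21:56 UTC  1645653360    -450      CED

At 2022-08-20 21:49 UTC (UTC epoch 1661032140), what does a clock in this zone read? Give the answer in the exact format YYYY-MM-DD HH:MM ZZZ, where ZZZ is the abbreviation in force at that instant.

Query: 2022-08-20 21:49 UTC
Rule 3/3 (CED, -07:30): 2022-02-23 21:56 UTC ≤ query < +∞
21·60 + 49 - 450 = 859 min
859 = 0·1440 + 859; 859 = 14·60 + 19 → 14:19, same day
→ 2022-08-20 14:19 CED

2022-08-20 14:19 CED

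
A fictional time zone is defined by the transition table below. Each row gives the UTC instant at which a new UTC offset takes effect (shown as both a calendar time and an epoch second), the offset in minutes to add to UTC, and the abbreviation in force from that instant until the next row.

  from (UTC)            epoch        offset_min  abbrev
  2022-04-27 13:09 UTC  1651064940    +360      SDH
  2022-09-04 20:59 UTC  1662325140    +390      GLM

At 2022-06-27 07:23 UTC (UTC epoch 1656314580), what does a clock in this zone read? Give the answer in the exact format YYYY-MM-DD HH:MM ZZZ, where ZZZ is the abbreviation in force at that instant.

2022-06-27 13:23 SDH

Query: 2022-06-27 07:23 UTC
Rule 1/2 (SDH, +06:00): 2022-04-27 13:09 UTC ≤ query < 2022-09-04 20:59 UTC
7·60 + 23 + 360 = 803 min
803 = 0·1440 + 803; 803 = 13·60 + 23 → 13:23, same day
→ 2022-06-27 13:23 SDH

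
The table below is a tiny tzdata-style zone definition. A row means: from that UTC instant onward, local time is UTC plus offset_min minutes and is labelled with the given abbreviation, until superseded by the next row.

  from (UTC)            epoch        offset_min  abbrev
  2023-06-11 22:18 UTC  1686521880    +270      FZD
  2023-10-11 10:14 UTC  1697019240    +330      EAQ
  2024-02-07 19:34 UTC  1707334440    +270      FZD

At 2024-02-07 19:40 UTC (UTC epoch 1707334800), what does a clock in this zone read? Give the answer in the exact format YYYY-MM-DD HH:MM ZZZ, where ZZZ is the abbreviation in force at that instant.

Query: 2024-02-07 19:40 UTC
Rule 3/3 (FZD, +04:30): 2024-02-07 19:34 UTC ≤ query < +∞
19·60 + 40 + 270 = 1450 min
1450 = 1·1440 + 10; 10 = 0·60 + 10 → 00:10, 2024-02-07 + 1 day = 2024-02-08
→ 2024-02-08 00:10 FZD

2024-02-08 00:10 FZD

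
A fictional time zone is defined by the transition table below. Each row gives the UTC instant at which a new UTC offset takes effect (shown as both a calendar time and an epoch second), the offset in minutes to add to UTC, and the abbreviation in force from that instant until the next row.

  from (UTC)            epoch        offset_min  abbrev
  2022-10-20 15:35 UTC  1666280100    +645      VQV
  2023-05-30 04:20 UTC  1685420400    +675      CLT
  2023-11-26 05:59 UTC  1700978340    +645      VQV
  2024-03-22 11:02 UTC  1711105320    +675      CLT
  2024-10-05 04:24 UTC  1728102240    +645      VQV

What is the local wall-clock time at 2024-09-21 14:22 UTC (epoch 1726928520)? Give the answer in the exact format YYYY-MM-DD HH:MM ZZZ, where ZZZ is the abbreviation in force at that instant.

2024-09-22 01:37 CLT

Query: 2024-09-21 14:22 UTC
Rule 4/5 (CLT, +11:15): 2024-03-22 11:02 UTC ≤ query < 2024-10-05 04:24 UTC
14·60 + 22 + 675 = 1537 min
1537 = 1·1440 + 97; 97 = 1·60 + 37 → 01:37, 2024-09-21 + 1 day = 2024-09-22
→ 2024-09-22 01:37 CLT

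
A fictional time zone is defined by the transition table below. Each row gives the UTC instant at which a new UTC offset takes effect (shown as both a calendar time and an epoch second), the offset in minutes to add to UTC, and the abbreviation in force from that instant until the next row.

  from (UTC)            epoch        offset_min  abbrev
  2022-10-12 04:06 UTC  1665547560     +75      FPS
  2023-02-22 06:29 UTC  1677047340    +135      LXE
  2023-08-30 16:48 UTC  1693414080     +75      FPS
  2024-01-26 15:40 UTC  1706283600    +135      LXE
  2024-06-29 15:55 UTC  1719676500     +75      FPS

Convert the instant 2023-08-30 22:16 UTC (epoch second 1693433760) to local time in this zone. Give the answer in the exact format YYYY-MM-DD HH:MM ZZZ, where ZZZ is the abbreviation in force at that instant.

Query: 2023-08-30 22:16 UTC
Rule 3/5 (FPS, +01:15): 2023-08-30 16:48 UTC ≤ query < 2024-01-26 15:40 UTC
22·60 + 16 + 75 = 1411 min
1411 = 0·1440 + 1411; 1411 = 23·60 + 31 → 23:31, same day
→ 2023-08-30 23:31 FPS

2023-08-30 23:31 FPS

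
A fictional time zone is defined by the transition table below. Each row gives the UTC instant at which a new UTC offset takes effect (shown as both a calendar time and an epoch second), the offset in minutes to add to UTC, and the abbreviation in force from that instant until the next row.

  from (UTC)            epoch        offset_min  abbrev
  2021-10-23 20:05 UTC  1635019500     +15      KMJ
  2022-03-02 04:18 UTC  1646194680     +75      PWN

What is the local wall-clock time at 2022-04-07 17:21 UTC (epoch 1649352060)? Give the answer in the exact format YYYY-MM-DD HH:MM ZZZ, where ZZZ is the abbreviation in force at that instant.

2022-04-07 18:36 PWN

Query: 2022-04-07 17:21 UTC
Rule 2/2 (PWN, +01:15): 2022-03-02 04:18 UTC ≤ query < +∞
17·60 + 21 + 75 = 1116 min
1116 = 0·1440 + 1116; 1116 = 18·60 + 36 → 18:36, same day
→ 2022-04-07 18:36 PWN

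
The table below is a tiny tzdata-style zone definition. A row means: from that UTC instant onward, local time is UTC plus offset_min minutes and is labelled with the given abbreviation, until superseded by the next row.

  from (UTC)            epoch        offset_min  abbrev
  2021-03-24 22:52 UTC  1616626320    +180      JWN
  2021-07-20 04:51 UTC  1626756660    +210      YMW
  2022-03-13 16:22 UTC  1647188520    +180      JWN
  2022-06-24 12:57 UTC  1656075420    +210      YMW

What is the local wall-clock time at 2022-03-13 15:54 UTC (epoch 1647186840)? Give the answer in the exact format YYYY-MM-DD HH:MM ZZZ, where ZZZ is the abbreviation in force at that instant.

2022-03-13 19:24 YMW

Query: 2022-03-13 15:54 UTC
Rule 2/4 (YMW, +03:30): 2021-07-20 04:51 UTC ≤ query < 2022-03-13 16:22 UTC
15·60 + 54 + 210 = 1164 min
1164 = 0·1440 + 1164; 1164 = 19·60 + 24 → 19:24, same day
→ 2022-03-13 19:24 YMW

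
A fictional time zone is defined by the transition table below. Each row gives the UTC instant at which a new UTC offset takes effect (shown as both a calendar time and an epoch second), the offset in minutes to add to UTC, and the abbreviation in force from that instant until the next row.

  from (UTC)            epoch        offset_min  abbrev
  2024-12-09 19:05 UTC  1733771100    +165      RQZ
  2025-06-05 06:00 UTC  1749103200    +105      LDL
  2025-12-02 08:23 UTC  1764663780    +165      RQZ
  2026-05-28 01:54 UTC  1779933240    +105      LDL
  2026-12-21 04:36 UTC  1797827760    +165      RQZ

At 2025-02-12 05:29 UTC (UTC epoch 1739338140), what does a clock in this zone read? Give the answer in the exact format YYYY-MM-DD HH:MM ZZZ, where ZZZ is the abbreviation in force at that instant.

Query: 2025-02-12 05:29 UTC
Rule 1/5 (RQZ, +02:45): 2024-12-09 19:05 UTC ≤ query < 2025-06-05 06:00 UTC
5·60 + 29 + 165 = 494 min
494 = 0·1440 + 494; 494 = 8·60 + 14 → 08:14, same day
→ 2025-02-12 08:14 RQZ

2025-02-12 08:14 RQZ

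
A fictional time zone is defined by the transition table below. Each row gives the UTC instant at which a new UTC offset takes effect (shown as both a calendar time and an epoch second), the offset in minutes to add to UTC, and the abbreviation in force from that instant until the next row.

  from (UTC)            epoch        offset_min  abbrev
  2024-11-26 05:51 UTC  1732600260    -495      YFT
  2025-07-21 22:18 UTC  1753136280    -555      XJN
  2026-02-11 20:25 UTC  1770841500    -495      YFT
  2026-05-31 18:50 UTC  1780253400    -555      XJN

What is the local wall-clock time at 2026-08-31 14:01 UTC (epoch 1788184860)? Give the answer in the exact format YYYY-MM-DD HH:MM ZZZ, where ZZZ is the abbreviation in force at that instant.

Query: 2026-08-31 14:01 UTC
Rule 4/4 (XJN, -09:15): 2026-05-31 18:50 UTC ≤ query < +∞
14·60 + 1 - 555 = 286 min
286 = 0·1440 + 286; 286 = 4·60 + 46 → 04:46, same day
→ 2026-08-31 04:46 XJN

2026-08-31 04:46 XJN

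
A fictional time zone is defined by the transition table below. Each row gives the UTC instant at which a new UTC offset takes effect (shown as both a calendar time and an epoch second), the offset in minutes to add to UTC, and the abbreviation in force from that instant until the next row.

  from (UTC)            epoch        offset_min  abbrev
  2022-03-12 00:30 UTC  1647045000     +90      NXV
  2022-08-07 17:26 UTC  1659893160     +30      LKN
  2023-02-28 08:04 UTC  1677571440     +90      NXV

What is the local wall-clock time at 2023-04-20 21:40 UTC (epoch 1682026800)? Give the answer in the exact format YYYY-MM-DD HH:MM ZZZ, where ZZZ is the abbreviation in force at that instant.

2023-04-20 23:10 NXV

Query: 2023-04-20 21:40 UTC
Rule 3/3 (NXV, +01:30): 2023-02-28 08:04 UTC ≤ query < +∞
21·60 + 40 + 90 = 1390 min
1390 = 0·1440 + 1390; 1390 = 23·60 + 10 → 23:10, same day
→ 2023-04-20 23:10 NXV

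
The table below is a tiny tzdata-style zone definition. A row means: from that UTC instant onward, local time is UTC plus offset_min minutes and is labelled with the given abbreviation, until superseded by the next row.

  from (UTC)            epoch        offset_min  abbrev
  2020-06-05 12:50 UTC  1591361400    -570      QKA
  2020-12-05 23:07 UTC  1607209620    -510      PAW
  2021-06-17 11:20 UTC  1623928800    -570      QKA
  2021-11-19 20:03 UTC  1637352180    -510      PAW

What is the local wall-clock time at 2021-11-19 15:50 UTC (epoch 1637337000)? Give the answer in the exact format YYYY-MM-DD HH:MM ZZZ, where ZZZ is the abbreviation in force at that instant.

Query: 2021-11-19 15:50 UTC
Rule 3/4 (QKA, -09:30): 2021-06-17 11:20 UTC ≤ query < 2021-11-19 20:03 UTC
15·60 + 50 - 570 = 380 min
380 = 0·1440 + 380; 380 = 6·60 + 20 → 06:20, same day
→ 2021-11-19 06:20 QKA

2021-11-19 06:20 QKA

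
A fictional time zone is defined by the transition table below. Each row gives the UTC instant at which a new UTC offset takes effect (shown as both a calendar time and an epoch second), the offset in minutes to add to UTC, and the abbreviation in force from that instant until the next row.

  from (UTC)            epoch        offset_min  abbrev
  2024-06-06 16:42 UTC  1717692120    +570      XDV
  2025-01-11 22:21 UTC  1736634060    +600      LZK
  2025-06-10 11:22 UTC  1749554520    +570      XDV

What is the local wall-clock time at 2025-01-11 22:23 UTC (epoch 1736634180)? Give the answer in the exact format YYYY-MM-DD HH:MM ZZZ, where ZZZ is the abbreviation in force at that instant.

Query: 2025-01-11 22:23 UTC
Rule 2/3 (LZK, +10:00): 2025-01-11 22:21 UTC ≤ query < 2025-06-10 11:22 UTC
22·60 + 23 + 600 = 1943 min
1943 = 1·1440 + 503; 503 = 8·60 + 23 → 08:23, 2025-01-11 + 1 day = 2025-01-12
→ 2025-01-12 08:23 LZK

2025-01-12 08:23 LZK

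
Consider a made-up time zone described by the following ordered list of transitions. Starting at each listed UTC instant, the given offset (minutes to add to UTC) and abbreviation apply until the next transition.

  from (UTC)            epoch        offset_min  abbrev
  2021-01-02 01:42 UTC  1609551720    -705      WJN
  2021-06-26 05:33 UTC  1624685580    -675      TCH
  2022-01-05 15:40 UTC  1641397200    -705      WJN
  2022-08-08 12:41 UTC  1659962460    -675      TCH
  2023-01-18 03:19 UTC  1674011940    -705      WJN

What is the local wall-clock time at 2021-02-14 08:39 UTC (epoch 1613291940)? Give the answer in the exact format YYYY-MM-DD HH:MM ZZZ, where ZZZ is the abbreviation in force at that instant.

Query: 2021-02-14 08:39 UTC
Rule 1/5 (WJN, -11:45): 2021-01-02 01:42 UTC ≤ query < 2021-06-26 05:33 UTC
8·60 + 39 - 705 = -186 min
-186 = -1·1440 + 1254; 1254 = 20·60 + 54 → 20:54, 2021-02-14 - 1 day = 2021-02-13
→ 2021-02-13 20:54 WJN

2021-02-13 20:54 WJN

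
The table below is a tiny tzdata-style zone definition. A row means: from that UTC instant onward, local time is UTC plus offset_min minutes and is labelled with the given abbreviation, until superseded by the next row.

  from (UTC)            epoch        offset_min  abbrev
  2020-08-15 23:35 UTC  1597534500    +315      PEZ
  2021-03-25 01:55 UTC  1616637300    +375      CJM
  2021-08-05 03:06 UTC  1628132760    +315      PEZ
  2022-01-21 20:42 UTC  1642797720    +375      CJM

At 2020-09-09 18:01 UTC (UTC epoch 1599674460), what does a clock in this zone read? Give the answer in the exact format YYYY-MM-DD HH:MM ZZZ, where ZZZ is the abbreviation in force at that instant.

Query: 2020-09-09 18:01 UTC
Rule 1/4 (PEZ, +05:15): 2020-08-15 23:35 UTC ≤ query < 2021-03-25 01:55 UTC
18·60 + 1 + 315 = 1396 min
1396 = 0·1440 + 1396; 1396 = 23·60 + 16 → 23:16, same day
→ 2020-09-09 23:16 PEZ

2020-09-09 23:16 PEZ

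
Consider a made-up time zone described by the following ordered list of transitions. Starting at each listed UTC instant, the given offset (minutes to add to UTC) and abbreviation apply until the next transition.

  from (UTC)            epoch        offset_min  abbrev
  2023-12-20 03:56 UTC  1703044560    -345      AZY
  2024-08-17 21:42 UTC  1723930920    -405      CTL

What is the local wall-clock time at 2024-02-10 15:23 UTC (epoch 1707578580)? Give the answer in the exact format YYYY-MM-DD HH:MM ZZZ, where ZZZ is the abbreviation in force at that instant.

Query: 2024-02-10 15:23 UTC
Rule 1/2 (AZY, -05:45): 2023-12-20 03:56 UTC ≤ query < 2024-08-17 21:42 UTC
15·60 + 23 - 345 = 578 min
578 = 0·1440 + 578; 578 = 9·60 + 38 → 09:38, same day
→ 2024-02-10 09:38 AZY

2024-02-10 09:38 AZY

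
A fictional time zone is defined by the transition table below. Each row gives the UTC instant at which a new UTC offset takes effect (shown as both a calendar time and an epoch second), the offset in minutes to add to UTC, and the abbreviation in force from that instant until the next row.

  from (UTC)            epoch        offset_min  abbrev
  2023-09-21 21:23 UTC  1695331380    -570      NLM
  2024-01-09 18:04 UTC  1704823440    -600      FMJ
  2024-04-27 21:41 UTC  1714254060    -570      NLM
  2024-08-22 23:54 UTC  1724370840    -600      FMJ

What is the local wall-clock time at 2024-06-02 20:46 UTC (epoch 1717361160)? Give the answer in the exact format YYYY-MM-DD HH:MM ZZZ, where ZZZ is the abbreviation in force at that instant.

2024-06-02 11:16 NLM

Query: 2024-06-02 20:46 UTC
Rule 3/4 (NLM, -09:30): 2024-04-27 21:41 UTC ≤ query < 2024-08-22 23:54 UTC
20·60 + 46 - 570 = 676 min
676 = 0·1440 + 676; 676 = 11·60 + 16 → 11:16, same day
→ 2024-06-02 11:16 NLM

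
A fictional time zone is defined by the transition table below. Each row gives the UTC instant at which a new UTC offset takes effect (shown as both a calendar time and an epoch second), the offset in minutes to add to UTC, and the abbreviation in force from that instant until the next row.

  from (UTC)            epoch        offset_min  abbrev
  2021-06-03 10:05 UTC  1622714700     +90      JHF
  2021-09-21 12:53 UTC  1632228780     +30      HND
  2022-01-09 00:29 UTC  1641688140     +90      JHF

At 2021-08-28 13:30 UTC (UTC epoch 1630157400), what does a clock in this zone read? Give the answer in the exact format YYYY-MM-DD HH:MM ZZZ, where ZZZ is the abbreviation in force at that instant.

Query: 2021-08-28 13:30 UTC
Rule 1/3 (JHF, +01:30): 2021-06-03 10:05 UTC ≤ query < 2021-09-21 12:53 UTC
13·60 + 30 + 90 = 900 min
900 = 0·1440 + 900; 900 = 15·60 + 0 → 15:00, same day
→ 2021-08-28 15:00 JHF

2021-08-28 15:00 JHF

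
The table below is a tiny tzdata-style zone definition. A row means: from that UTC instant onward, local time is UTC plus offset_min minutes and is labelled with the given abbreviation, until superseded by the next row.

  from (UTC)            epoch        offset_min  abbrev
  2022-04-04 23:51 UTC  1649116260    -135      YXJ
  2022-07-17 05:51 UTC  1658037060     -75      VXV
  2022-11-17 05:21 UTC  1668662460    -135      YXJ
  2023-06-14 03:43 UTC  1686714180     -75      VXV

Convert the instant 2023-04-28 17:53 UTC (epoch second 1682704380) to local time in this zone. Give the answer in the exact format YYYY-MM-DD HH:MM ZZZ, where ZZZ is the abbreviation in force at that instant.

2023-04-28 15:38 YXJ

Query: 2023-04-28 17:53 UTC
Rule 3/4 (YXJ, -02:15): 2022-11-17 05:21 UTC ≤ query < 2023-06-14 03:43 UTC
17·60 + 53 - 135 = 938 min
938 = 0·1440 + 938; 938 = 15·60 + 38 → 15:38, same day
→ 2023-04-28 15:38 YXJ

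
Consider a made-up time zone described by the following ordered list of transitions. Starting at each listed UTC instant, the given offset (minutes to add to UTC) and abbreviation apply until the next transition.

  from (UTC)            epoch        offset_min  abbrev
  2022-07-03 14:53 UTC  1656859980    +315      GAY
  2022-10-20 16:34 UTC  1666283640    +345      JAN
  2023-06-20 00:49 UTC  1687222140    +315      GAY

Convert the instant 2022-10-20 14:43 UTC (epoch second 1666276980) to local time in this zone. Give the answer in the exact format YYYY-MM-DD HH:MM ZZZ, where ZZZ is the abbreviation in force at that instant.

2022-10-20 19:58 GAY

Query: 2022-10-20 14:43 UTC
Rule 1/3 (GAY, +05:15): 2022-07-03 14:53 UTC ≤ query < 2022-10-20 16:34 UTC
14·60 + 43 + 315 = 1198 min
1198 = 0·1440 + 1198; 1198 = 19·60 + 58 → 19:58, same day
→ 2022-10-20 19:58 GAY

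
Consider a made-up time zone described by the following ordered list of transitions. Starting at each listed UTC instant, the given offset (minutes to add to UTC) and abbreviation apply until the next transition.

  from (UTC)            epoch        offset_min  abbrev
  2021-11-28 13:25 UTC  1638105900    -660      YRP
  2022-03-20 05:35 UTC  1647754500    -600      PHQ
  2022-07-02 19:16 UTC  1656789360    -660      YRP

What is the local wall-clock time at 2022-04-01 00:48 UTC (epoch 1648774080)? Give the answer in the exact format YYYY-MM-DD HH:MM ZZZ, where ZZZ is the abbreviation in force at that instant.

Query: 2022-04-01 00:48 UTC
Rule 2/3 (PHQ, -10:00): 2022-03-20 05:35 UTC ≤ query < 2022-07-02 19:16 UTC
0·60 + 48 - 600 = -552 min
-552 = -1·1440 + 888; 888 = 14·60 + 48 → 14:48, 2022-04-01 - 1 day = 2022-03-31
→ 2022-03-31 14:48 PHQ

2022-03-31 14:48 PHQ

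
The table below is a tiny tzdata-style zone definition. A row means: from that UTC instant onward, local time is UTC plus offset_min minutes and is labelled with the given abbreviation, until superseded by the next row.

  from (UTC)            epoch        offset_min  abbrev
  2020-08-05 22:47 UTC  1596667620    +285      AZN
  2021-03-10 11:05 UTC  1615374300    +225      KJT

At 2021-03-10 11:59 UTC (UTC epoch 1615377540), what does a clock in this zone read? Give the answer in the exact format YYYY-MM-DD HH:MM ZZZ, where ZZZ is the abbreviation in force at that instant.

Query: 2021-03-10 11:59 UTC
Rule 2/2 (KJT, +03:45): 2021-03-10 11:05 UTC ≤ query < +∞
11·60 + 59 + 225 = 944 min
944 = 0·1440 + 944; 944 = 15·60 + 44 → 15:44, same day
→ 2021-03-10 15:44 KJT

2021-03-10 15:44 KJT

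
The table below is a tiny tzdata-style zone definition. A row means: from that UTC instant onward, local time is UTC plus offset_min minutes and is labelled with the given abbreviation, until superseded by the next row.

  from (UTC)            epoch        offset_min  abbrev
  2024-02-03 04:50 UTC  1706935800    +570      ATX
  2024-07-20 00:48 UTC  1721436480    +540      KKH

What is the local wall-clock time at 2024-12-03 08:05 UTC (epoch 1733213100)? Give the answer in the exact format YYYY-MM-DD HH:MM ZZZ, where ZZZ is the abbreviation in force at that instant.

2024-12-03 17:05 KKH

Query: 2024-12-03 08:05 UTC
Rule 2/2 (KKH, +09:00): 2024-07-20 00:48 UTC ≤ query < +∞
8·60 + 5 + 540 = 1025 min
1025 = 0·1440 + 1025; 1025 = 17·60 + 5 → 17:05, same day
→ 2024-12-03 17:05 KKH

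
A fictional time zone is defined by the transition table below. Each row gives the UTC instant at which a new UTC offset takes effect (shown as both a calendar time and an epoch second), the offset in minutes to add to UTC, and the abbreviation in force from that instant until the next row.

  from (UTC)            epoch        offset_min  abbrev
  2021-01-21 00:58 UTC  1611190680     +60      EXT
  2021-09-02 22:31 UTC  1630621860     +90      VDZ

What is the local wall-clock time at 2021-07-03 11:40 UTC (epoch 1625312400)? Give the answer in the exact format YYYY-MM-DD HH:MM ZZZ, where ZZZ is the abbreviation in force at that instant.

Query: 2021-07-03 11:40 UTC
Rule 1/2 (EXT, +01:00): 2021-01-21 00:58 UTC ≤ query < 2021-09-02 22:31 UTC
11·60 + 40 + 60 = 760 min
760 = 0·1440 + 760; 760 = 12·60 + 40 → 12:40, same day
→ 2021-07-03 12:40 EXT

2021-07-03 12:40 EXT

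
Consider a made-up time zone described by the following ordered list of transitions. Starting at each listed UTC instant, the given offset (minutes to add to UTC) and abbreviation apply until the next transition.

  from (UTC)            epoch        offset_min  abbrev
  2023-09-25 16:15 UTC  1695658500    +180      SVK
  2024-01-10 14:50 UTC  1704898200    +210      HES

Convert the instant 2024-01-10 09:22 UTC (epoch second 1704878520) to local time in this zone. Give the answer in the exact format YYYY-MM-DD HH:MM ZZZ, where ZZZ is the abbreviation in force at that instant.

Query: 2024-01-10 09:22 UTC
Rule 1/2 (SVK, +03:00): 2023-09-25 16:15 UTC ≤ query < 2024-01-10 14:50 UTC
9·60 + 22 + 180 = 742 min
742 = 0·1440 + 742; 742 = 12·60 + 22 → 12:22, same day
→ 2024-01-10 12:22 SVK

2024-01-10 12:22 SVK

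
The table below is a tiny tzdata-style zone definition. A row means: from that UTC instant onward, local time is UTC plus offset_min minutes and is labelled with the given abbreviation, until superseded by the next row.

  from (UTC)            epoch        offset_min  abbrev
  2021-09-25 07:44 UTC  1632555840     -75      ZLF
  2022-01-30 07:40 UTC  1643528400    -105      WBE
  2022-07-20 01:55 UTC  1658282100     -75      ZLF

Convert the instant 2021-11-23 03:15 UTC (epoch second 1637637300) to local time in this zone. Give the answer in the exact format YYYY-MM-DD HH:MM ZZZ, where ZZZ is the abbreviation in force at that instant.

2021-11-23 02:00 ZLF

Query: 2021-11-23 03:15 UTC
Rule 1/3 (ZLF, -01:15): 2021-09-25 07:44 UTC ≤ query < 2022-01-30 07:40 UTC
3·60 + 15 - 75 = 120 min
120 = 0·1440 + 120; 120 = 2·60 + 0 → 02:00, same day
→ 2021-11-23 02:00 ZLF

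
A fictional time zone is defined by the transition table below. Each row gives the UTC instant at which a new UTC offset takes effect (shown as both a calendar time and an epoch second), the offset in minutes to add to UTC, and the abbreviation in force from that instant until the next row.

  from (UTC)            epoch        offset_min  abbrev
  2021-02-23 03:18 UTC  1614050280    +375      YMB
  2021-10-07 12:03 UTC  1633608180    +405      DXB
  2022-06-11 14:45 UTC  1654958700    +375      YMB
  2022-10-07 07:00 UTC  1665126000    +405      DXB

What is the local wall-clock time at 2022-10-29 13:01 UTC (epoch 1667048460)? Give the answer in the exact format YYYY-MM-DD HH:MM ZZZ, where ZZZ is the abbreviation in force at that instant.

Query: 2022-10-29 13:01 UTC
Rule 4/4 (DXB, +06:45): 2022-10-07 07:00 UTC ≤ query < +∞
13·60 + 1 + 405 = 1186 min
1186 = 0·1440 + 1186; 1186 = 19·60 + 46 → 19:46, same day
→ 2022-10-29 19:46 DXB

2022-10-29 19:46 DXB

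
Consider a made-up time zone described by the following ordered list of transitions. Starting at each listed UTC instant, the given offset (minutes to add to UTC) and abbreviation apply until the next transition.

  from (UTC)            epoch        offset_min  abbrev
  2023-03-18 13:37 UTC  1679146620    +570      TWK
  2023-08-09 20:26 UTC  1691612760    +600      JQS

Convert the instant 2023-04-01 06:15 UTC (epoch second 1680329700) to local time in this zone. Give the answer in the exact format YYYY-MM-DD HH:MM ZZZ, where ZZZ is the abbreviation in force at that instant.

Query: 2023-04-01 06:15 UTC
Rule 1/2 (TWK, +09:30): 2023-03-18 13:37 UTC ≤ query < 2023-08-09 20:26 UTC
6·60 + 15 + 570 = 945 min
945 = 0·1440 + 945; 945 = 15·60 + 45 → 15:45, same day
→ 2023-04-01 15:45 TWK

2023-04-01 15:45 TWK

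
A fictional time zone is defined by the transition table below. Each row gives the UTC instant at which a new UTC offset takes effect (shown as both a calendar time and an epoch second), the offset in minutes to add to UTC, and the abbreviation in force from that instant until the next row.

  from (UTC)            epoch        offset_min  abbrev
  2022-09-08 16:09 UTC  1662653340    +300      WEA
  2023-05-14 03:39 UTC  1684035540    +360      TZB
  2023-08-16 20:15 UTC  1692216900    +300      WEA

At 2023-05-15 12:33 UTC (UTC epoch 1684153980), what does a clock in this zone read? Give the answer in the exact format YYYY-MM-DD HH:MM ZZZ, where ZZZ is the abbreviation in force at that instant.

Query: 2023-05-15 12:33 UTC
Rule 2/3 (TZB, +06:00): 2023-05-14 03:39 UTC ≤ query < 2023-08-16 20:15 UTC
12·60 + 33 + 360 = 1113 min
1113 = 0·1440 + 1113; 1113 = 18·60 + 33 → 18:33, same day
→ 2023-05-15 18:33 TZB

2023-05-15 18:33 TZB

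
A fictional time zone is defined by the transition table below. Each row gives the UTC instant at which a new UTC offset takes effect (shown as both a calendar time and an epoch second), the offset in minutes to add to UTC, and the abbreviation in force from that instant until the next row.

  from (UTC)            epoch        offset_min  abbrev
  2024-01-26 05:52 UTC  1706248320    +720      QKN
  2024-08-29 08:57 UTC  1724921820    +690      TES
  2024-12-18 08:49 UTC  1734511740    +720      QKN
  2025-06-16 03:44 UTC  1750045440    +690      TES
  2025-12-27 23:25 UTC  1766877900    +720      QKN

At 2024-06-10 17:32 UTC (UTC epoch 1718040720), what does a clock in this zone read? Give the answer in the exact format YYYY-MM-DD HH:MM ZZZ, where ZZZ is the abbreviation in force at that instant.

Query: 2024-06-10 17:32 UTC
Rule 1/5 (QKN, +12:00): 2024-01-26 05:52 UTC ≤ query < 2024-08-29 08:57 UTC
17·60 + 32 + 720 = 1772 min
1772 = 1·1440 + 332; 332 = 5·60 + 32 → 05:32, 2024-06-10 + 1 day = 2024-06-11
→ 2024-06-11 05:32 QKN

2024-06-11 05:32 QKN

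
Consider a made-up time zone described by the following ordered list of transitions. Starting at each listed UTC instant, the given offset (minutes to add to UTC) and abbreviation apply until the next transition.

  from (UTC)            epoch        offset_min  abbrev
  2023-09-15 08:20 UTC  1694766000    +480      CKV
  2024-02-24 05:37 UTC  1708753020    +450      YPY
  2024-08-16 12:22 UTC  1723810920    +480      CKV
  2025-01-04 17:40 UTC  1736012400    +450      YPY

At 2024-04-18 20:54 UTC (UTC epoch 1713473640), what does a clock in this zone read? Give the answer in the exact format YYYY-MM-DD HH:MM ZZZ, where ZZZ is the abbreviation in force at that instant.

Query: 2024-04-18 20:54 UTC
Rule 2/4 (YPY, +07:30): 2024-02-24 05:37 UTC ≤ query < 2024-08-16 12:22 UTC
20·60 + 54 + 450 = 1704 min
1704 = 1·1440 + 264; 264 = 4·60 + 24 → 04:24, 2024-04-18 + 1 day = 2024-04-19
→ 2024-04-19 04:24 YPY

2024-04-19 04:24 YPY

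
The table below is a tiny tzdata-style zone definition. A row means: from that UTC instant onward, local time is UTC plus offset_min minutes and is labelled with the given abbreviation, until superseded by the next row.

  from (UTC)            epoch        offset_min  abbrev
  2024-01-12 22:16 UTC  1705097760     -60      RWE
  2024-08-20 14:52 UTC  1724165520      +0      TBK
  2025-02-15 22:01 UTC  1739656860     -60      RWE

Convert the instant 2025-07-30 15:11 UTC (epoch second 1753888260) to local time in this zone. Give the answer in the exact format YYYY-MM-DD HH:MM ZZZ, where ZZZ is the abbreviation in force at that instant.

2025-07-30 14:11 RWE

Query: 2025-07-30 15:11 UTC
Rule 3/3 (RWE, -01:00): 2025-02-15 22:01 UTC ≤ query < +∞
15·60 + 11 - 60 = 851 min
851 = 0·1440 + 851; 851 = 14·60 + 11 → 14:11, same day
→ 2025-07-30 14:11 RWE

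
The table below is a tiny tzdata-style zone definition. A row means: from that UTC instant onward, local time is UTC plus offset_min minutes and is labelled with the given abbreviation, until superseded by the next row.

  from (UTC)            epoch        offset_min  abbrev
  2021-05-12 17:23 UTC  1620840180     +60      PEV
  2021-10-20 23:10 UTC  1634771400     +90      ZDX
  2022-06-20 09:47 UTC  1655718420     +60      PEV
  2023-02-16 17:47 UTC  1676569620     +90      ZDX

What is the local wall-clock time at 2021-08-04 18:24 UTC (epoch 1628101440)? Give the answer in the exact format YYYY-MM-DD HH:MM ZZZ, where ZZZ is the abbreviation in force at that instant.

Query: 2021-08-04 18:24 UTC
Rule 1/4 (PEV, +01:00): 2021-05-12 17:23 UTC ≤ query < 2021-10-20 23:10 UTC
18·60 + 24 + 60 = 1164 min
1164 = 0·1440 + 1164; 1164 = 19·60 + 24 → 19:24, same day
→ 2021-08-04 19:24 PEV

2021-08-04 19:24 PEV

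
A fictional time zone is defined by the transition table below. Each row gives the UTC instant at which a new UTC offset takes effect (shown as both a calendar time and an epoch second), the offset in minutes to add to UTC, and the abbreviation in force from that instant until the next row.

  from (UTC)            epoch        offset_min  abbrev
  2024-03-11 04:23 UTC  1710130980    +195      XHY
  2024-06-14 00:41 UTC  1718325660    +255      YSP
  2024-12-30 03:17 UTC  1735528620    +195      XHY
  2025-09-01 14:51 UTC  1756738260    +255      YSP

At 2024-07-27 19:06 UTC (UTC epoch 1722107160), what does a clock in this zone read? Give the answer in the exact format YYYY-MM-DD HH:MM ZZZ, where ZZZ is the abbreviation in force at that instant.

Query: 2024-07-27 19:06 UTC
Rule 2/4 (YSP, +04:15): 2024-06-14 00:41 UTC ≤ query < 2024-12-30 03:17 UTC
19·60 + 6 + 255 = 1401 min
1401 = 0·1440 + 1401; 1401 = 23·60 + 21 → 23:21, same day
→ 2024-07-27 23:21 YSP

2024-07-27 23:21 YSP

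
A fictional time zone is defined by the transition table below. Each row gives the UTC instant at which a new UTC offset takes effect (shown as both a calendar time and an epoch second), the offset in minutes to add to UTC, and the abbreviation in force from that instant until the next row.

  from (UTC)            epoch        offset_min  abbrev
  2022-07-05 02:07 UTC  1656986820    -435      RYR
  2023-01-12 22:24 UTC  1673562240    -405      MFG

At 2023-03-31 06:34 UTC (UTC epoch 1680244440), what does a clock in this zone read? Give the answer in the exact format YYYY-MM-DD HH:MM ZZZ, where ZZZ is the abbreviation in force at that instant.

2023-03-30 23:49 MFG

Query: 2023-03-31 06:34 UTC
Rule 2/2 (MFG, -06:45): 2023-01-12 22:24 UTC ≤ query < +∞
6·60 + 34 - 405 = -11 min
-11 = -1·1440 + 1429; 1429 = 23·60 + 49 → 23:49, 2023-03-31 - 1 day = 2023-03-30
→ 2023-03-30 23:49 MFG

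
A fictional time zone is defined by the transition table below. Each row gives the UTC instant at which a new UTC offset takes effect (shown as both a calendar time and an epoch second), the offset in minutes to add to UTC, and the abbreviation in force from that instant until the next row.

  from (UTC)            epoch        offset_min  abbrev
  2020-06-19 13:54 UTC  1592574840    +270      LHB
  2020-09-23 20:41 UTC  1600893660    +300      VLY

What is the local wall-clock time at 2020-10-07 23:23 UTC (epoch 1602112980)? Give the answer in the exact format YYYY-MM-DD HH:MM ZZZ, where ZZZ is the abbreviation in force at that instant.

Query: 2020-10-07 23:23 UTC
Rule 2/2 (VLY, +05:00): 2020-09-23 20:41 UTC ≤ query < +∞
23·60 + 23 + 300 = 1703 min
1703 = 1·1440 + 263; 263 = 4·60 + 23 → 04:23, 2020-10-07 + 1 day = 2020-10-08
→ 2020-10-08 04:23 VLY

2020-10-08 04:23 VLY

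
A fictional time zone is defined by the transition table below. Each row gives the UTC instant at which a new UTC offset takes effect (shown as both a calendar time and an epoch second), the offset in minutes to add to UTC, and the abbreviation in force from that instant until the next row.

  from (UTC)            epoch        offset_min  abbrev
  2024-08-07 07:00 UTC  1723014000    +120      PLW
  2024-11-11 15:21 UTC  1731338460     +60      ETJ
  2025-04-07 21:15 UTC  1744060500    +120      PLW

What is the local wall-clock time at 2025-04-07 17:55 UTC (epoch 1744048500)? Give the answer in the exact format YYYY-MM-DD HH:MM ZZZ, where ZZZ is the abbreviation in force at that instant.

Query: 2025-04-07 17:55 UTC
Rule 2/3 (ETJ, +01:00): 2024-11-11 15:21 UTC ≤ query < 2025-04-07 21:15 UTC
17·60 + 55 + 60 = 1135 min
1135 = 0·1440 + 1135; 1135 = 18·60 + 55 → 18:55, same day
→ 2025-04-07 18:55 ETJ

2025-04-07 18:55 ETJ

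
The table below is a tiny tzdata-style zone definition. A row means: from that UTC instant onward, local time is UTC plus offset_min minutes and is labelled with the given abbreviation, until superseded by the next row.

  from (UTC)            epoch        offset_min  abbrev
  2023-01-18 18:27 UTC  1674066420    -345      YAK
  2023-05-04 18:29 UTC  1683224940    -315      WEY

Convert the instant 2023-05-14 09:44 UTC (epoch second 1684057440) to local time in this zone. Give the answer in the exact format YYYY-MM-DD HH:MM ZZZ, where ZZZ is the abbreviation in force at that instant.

Query: 2023-05-14 09:44 UTC
Rule 2/2 (WEY, -05:15): 2023-05-04 18:29 UTC ≤ query < +∞
9·60 + 44 - 315 = 269 min
269 = 0·1440 + 269; 269 = 4·60 + 29 → 04:29, same day
→ 2023-05-14 04:29 WEY

2023-05-14 04:29 WEY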